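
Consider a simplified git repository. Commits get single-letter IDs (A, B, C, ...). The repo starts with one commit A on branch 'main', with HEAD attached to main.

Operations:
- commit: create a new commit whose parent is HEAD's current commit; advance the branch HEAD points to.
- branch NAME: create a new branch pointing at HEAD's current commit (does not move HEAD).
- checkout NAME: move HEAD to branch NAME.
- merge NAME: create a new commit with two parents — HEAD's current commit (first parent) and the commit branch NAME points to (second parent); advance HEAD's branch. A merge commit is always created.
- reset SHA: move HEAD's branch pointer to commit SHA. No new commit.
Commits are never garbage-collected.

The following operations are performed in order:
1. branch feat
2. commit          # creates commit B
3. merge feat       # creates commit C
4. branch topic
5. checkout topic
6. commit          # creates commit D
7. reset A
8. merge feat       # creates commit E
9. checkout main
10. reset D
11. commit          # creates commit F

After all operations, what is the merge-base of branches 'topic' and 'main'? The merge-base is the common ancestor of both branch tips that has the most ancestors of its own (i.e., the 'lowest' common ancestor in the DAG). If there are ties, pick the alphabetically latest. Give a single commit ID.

After op 1 (branch): HEAD=main@A [feat=A main=A]
After op 2 (commit): HEAD=main@B [feat=A main=B]
After op 3 (merge): HEAD=main@C [feat=A main=C]
After op 4 (branch): HEAD=main@C [feat=A main=C topic=C]
After op 5 (checkout): HEAD=topic@C [feat=A main=C topic=C]
After op 6 (commit): HEAD=topic@D [feat=A main=C topic=D]
After op 7 (reset): HEAD=topic@A [feat=A main=C topic=A]
After op 8 (merge): HEAD=topic@E [feat=A main=C topic=E]
After op 9 (checkout): HEAD=main@C [feat=A main=C topic=E]
After op 10 (reset): HEAD=main@D [feat=A main=D topic=E]
After op 11 (commit): HEAD=main@F [feat=A main=F topic=E]
ancestors(topic=E): ['A', 'E']
ancestors(main=F): ['A', 'B', 'C', 'D', 'F']
common: ['A']

Answer: A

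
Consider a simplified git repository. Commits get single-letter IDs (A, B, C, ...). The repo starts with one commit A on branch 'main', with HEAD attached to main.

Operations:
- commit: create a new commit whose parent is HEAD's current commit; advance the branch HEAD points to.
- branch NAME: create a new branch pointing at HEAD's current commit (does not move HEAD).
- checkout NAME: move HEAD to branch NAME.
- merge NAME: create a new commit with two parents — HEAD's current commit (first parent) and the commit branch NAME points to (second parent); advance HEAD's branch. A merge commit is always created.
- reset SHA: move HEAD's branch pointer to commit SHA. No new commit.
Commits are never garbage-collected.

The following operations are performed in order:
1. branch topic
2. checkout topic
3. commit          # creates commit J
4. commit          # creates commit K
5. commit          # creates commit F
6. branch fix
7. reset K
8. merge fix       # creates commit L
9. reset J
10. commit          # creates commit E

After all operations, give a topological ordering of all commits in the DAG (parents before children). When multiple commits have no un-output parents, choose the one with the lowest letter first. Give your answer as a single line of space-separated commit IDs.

Answer: A J E K F L

Derivation:
After op 1 (branch): HEAD=main@A [main=A topic=A]
After op 2 (checkout): HEAD=topic@A [main=A topic=A]
After op 3 (commit): HEAD=topic@J [main=A topic=J]
After op 4 (commit): HEAD=topic@K [main=A topic=K]
After op 5 (commit): HEAD=topic@F [main=A topic=F]
After op 6 (branch): HEAD=topic@F [fix=F main=A topic=F]
After op 7 (reset): HEAD=topic@K [fix=F main=A topic=K]
After op 8 (merge): HEAD=topic@L [fix=F main=A topic=L]
After op 9 (reset): HEAD=topic@J [fix=F main=A topic=J]
After op 10 (commit): HEAD=topic@E [fix=F main=A topic=E]
commit A: parents=[]
commit E: parents=['J']
commit F: parents=['K']
commit J: parents=['A']
commit K: parents=['J']
commit L: parents=['K', 'F']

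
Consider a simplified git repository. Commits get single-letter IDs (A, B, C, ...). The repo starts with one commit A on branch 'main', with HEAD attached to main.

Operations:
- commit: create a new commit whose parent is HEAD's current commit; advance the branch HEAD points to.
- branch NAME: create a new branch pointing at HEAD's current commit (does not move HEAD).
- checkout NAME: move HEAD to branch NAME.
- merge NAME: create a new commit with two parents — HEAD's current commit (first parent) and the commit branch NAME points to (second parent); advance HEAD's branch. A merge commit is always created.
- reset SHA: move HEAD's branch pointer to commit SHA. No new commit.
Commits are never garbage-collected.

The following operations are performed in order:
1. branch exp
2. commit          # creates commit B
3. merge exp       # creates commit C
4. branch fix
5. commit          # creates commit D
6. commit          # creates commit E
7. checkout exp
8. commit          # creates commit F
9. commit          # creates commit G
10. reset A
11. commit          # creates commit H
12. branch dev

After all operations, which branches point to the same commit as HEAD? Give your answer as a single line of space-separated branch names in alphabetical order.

Answer: dev exp

Derivation:
After op 1 (branch): HEAD=main@A [exp=A main=A]
After op 2 (commit): HEAD=main@B [exp=A main=B]
After op 3 (merge): HEAD=main@C [exp=A main=C]
After op 4 (branch): HEAD=main@C [exp=A fix=C main=C]
After op 5 (commit): HEAD=main@D [exp=A fix=C main=D]
After op 6 (commit): HEAD=main@E [exp=A fix=C main=E]
After op 7 (checkout): HEAD=exp@A [exp=A fix=C main=E]
After op 8 (commit): HEAD=exp@F [exp=F fix=C main=E]
After op 9 (commit): HEAD=exp@G [exp=G fix=C main=E]
After op 10 (reset): HEAD=exp@A [exp=A fix=C main=E]
After op 11 (commit): HEAD=exp@H [exp=H fix=C main=E]
After op 12 (branch): HEAD=exp@H [dev=H exp=H fix=C main=E]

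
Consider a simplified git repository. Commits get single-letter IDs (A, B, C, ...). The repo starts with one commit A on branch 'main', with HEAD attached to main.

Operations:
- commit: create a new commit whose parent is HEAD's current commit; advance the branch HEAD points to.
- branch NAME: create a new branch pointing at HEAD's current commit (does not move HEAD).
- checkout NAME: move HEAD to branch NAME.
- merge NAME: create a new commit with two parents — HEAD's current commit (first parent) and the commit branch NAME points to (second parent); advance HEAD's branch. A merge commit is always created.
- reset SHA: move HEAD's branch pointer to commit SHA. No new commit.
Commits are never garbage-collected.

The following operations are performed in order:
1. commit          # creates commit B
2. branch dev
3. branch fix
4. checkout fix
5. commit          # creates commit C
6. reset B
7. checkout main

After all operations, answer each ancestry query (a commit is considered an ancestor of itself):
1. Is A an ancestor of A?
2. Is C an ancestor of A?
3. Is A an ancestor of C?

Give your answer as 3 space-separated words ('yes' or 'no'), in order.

Answer: yes no yes

Derivation:
After op 1 (commit): HEAD=main@B [main=B]
After op 2 (branch): HEAD=main@B [dev=B main=B]
After op 3 (branch): HEAD=main@B [dev=B fix=B main=B]
After op 4 (checkout): HEAD=fix@B [dev=B fix=B main=B]
After op 5 (commit): HEAD=fix@C [dev=B fix=C main=B]
After op 6 (reset): HEAD=fix@B [dev=B fix=B main=B]
After op 7 (checkout): HEAD=main@B [dev=B fix=B main=B]
ancestors(A) = {A}; A in? yes
ancestors(A) = {A}; C in? no
ancestors(C) = {A,B,C}; A in? yes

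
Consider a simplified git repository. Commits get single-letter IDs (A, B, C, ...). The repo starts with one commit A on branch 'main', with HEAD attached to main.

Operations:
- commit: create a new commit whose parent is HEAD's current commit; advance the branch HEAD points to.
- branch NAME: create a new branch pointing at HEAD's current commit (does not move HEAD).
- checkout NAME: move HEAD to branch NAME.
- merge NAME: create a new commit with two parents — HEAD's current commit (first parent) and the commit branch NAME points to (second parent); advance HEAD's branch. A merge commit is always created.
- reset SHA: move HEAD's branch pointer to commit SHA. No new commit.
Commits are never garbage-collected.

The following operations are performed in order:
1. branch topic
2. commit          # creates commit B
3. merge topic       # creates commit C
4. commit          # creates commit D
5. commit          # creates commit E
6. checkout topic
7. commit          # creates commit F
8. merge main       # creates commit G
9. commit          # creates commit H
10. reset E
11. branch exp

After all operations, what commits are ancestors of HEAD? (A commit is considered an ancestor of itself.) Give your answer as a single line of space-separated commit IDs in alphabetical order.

Answer: A B C D E

Derivation:
After op 1 (branch): HEAD=main@A [main=A topic=A]
After op 2 (commit): HEAD=main@B [main=B topic=A]
After op 3 (merge): HEAD=main@C [main=C topic=A]
After op 4 (commit): HEAD=main@D [main=D topic=A]
After op 5 (commit): HEAD=main@E [main=E topic=A]
After op 6 (checkout): HEAD=topic@A [main=E topic=A]
After op 7 (commit): HEAD=topic@F [main=E topic=F]
After op 8 (merge): HEAD=topic@G [main=E topic=G]
After op 9 (commit): HEAD=topic@H [main=E topic=H]
After op 10 (reset): HEAD=topic@E [main=E topic=E]
After op 11 (branch): HEAD=topic@E [exp=E main=E topic=E]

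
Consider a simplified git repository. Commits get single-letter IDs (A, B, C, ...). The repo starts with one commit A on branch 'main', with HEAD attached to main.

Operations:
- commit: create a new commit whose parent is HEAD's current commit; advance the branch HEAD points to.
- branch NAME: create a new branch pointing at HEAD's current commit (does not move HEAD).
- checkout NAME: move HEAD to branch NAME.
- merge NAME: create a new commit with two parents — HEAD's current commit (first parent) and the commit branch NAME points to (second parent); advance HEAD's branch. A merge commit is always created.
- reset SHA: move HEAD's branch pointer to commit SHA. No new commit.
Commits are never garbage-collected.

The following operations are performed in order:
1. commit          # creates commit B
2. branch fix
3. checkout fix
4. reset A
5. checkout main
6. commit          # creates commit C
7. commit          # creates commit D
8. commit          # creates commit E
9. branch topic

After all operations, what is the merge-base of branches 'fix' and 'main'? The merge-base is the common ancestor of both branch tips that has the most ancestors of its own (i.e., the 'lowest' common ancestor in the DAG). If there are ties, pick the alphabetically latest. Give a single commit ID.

After op 1 (commit): HEAD=main@B [main=B]
After op 2 (branch): HEAD=main@B [fix=B main=B]
After op 3 (checkout): HEAD=fix@B [fix=B main=B]
After op 4 (reset): HEAD=fix@A [fix=A main=B]
After op 5 (checkout): HEAD=main@B [fix=A main=B]
After op 6 (commit): HEAD=main@C [fix=A main=C]
After op 7 (commit): HEAD=main@D [fix=A main=D]
After op 8 (commit): HEAD=main@E [fix=A main=E]
After op 9 (branch): HEAD=main@E [fix=A main=E topic=E]
ancestors(fix=A): ['A']
ancestors(main=E): ['A', 'B', 'C', 'D', 'E']
common: ['A']

Answer: A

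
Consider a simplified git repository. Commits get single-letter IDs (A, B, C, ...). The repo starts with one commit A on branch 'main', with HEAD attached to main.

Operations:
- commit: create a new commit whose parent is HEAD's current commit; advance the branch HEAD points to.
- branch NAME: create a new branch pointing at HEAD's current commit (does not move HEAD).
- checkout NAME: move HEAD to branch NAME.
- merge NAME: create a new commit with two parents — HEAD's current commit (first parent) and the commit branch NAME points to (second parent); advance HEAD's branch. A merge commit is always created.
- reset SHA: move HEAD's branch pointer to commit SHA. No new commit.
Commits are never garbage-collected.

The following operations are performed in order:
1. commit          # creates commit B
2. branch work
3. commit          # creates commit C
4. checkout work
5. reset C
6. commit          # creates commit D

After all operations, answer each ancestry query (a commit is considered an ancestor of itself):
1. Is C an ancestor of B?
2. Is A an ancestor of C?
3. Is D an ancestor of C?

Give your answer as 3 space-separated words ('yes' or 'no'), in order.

Answer: no yes no

Derivation:
After op 1 (commit): HEAD=main@B [main=B]
After op 2 (branch): HEAD=main@B [main=B work=B]
After op 3 (commit): HEAD=main@C [main=C work=B]
After op 4 (checkout): HEAD=work@B [main=C work=B]
After op 5 (reset): HEAD=work@C [main=C work=C]
After op 6 (commit): HEAD=work@D [main=C work=D]
ancestors(B) = {A,B}; C in? no
ancestors(C) = {A,B,C}; A in? yes
ancestors(C) = {A,B,C}; D in? no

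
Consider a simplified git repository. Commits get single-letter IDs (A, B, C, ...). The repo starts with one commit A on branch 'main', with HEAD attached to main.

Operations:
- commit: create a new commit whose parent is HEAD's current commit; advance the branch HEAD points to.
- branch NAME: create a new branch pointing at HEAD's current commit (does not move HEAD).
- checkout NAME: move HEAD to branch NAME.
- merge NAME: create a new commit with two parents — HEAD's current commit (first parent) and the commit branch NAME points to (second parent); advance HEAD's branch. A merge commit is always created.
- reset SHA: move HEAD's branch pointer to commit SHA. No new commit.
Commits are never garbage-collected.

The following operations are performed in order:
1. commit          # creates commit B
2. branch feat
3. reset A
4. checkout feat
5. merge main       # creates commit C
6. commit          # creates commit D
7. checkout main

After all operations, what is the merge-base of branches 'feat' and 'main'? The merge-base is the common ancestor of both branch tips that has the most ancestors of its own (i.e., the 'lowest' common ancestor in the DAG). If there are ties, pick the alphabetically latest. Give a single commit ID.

Answer: A

Derivation:
After op 1 (commit): HEAD=main@B [main=B]
After op 2 (branch): HEAD=main@B [feat=B main=B]
After op 3 (reset): HEAD=main@A [feat=B main=A]
After op 4 (checkout): HEAD=feat@B [feat=B main=A]
After op 5 (merge): HEAD=feat@C [feat=C main=A]
After op 6 (commit): HEAD=feat@D [feat=D main=A]
After op 7 (checkout): HEAD=main@A [feat=D main=A]
ancestors(feat=D): ['A', 'B', 'C', 'D']
ancestors(main=A): ['A']
common: ['A']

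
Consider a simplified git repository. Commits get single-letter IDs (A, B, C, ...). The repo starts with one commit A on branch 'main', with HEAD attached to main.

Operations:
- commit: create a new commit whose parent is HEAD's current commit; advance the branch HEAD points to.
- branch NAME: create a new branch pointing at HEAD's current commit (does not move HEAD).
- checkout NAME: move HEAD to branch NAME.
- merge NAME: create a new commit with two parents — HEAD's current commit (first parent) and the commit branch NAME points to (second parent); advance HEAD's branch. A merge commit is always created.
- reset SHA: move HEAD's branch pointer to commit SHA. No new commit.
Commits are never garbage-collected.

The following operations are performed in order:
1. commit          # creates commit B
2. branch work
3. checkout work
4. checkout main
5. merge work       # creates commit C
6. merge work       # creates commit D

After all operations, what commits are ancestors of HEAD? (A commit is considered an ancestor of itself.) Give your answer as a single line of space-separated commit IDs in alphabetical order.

Answer: A B C D

Derivation:
After op 1 (commit): HEAD=main@B [main=B]
After op 2 (branch): HEAD=main@B [main=B work=B]
After op 3 (checkout): HEAD=work@B [main=B work=B]
After op 4 (checkout): HEAD=main@B [main=B work=B]
After op 5 (merge): HEAD=main@C [main=C work=B]
After op 6 (merge): HEAD=main@D [main=D work=B]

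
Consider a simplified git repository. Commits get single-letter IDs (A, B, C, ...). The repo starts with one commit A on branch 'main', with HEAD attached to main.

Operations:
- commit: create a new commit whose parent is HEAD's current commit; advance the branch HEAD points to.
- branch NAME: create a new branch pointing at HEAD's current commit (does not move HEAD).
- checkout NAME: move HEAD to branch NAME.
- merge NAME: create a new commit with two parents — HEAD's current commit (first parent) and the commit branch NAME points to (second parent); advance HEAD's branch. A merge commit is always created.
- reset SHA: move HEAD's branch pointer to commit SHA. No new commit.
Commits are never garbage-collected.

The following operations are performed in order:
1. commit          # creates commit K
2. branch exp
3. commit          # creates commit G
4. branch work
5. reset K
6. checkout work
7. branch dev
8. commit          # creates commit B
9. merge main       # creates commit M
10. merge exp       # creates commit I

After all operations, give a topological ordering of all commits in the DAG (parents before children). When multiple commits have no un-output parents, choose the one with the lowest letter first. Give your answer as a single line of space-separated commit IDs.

After op 1 (commit): HEAD=main@K [main=K]
After op 2 (branch): HEAD=main@K [exp=K main=K]
After op 3 (commit): HEAD=main@G [exp=K main=G]
After op 4 (branch): HEAD=main@G [exp=K main=G work=G]
After op 5 (reset): HEAD=main@K [exp=K main=K work=G]
After op 6 (checkout): HEAD=work@G [exp=K main=K work=G]
After op 7 (branch): HEAD=work@G [dev=G exp=K main=K work=G]
After op 8 (commit): HEAD=work@B [dev=G exp=K main=K work=B]
After op 9 (merge): HEAD=work@M [dev=G exp=K main=K work=M]
After op 10 (merge): HEAD=work@I [dev=G exp=K main=K work=I]
commit A: parents=[]
commit B: parents=['G']
commit G: parents=['K']
commit I: parents=['M', 'K']
commit K: parents=['A']
commit M: parents=['B', 'K']

Answer: A K G B M I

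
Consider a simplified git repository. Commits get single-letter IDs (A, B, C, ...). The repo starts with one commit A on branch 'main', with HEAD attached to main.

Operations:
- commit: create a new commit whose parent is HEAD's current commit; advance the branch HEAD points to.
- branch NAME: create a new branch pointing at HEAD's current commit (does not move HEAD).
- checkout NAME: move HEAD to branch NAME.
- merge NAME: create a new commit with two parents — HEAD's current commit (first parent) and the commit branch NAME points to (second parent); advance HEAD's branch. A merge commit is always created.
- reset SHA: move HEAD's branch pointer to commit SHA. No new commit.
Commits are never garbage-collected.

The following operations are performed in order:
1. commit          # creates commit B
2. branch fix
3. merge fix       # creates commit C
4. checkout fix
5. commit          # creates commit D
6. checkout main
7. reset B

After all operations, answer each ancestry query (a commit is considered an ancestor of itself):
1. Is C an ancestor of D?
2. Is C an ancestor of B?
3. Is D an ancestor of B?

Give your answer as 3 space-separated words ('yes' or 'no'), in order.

After op 1 (commit): HEAD=main@B [main=B]
After op 2 (branch): HEAD=main@B [fix=B main=B]
After op 3 (merge): HEAD=main@C [fix=B main=C]
After op 4 (checkout): HEAD=fix@B [fix=B main=C]
After op 5 (commit): HEAD=fix@D [fix=D main=C]
After op 6 (checkout): HEAD=main@C [fix=D main=C]
After op 7 (reset): HEAD=main@B [fix=D main=B]
ancestors(D) = {A,B,D}; C in? no
ancestors(B) = {A,B}; C in? no
ancestors(B) = {A,B}; D in? no

Answer: no no no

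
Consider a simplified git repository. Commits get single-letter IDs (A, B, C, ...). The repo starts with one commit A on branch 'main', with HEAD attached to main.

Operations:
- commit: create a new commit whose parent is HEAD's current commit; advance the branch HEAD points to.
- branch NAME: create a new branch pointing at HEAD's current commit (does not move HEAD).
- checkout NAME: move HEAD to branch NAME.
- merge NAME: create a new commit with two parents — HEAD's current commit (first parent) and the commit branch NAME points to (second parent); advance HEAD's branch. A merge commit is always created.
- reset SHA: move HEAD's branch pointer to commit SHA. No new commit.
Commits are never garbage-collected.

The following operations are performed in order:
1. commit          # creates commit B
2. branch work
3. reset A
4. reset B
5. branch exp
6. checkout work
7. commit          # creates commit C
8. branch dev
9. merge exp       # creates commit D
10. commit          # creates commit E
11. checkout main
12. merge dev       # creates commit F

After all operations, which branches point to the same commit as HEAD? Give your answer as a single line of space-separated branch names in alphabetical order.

Answer: main

Derivation:
After op 1 (commit): HEAD=main@B [main=B]
After op 2 (branch): HEAD=main@B [main=B work=B]
After op 3 (reset): HEAD=main@A [main=A work=B]
After op 4 (reset): HEAD=main@B [main=B work=B]
After op 5 (branch): HEAD=main@B [exp=B main=B work=B]
After op 6 (checkout): HEAD=work@B [exp=B main=B work=B]
After op 7 (commit): HEAD=work@C [exp=B main=B work=C]
After op 8 (branch): HEAD=work@C [dev=C exp=B main=B work=C]
After op 9 (merge): HEAD=work@D [dev=C exp=B main=B work=D]
After op 10 (commit): HEAD=work@E [dev=C exp=B main=B work=E]
After op 11 (checkout): HEAD=main@B [dev=C exp=B main=B work=E]
After op 12 (merge): HEAD=main@F [dev=C exp=B main=F work=E]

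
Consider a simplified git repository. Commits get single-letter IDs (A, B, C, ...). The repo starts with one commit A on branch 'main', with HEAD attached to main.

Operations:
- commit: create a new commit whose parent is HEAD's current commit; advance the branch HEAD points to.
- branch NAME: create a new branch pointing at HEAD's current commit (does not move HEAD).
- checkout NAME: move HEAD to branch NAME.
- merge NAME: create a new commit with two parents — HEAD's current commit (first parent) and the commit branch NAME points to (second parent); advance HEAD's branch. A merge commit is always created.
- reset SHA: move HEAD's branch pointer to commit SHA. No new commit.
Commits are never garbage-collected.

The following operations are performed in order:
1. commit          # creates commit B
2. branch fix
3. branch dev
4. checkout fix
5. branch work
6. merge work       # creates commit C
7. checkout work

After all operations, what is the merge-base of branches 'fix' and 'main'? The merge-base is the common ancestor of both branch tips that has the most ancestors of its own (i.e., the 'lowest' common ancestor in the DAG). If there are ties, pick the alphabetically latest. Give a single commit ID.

After op 1 (commit): HEAD=main@B [main=B]
After op 2 (branch): HEAD=main@B [fix=B main=B]
After op 3 (branch): HEAD=main@B [dev=B fix=B main=B]
After op 4 (checkout): HEAD=fix@B [dev=B fix=B main=B]
After op 5 (branch): HEAD=fix@B [dev=B fix=B main=B work=B]
After op 6 (merge): HEAD=fix@C [dev=B fix=C main=B work=B]
After op 7 (checkout): HEAD=work@B [dev=B fix=C main=B work=B]
ancestors(fix=C): ['A', 'B', 'C']
ancestors(main=B): ['A', 'B']
common: ['A', 'B']

Answer: B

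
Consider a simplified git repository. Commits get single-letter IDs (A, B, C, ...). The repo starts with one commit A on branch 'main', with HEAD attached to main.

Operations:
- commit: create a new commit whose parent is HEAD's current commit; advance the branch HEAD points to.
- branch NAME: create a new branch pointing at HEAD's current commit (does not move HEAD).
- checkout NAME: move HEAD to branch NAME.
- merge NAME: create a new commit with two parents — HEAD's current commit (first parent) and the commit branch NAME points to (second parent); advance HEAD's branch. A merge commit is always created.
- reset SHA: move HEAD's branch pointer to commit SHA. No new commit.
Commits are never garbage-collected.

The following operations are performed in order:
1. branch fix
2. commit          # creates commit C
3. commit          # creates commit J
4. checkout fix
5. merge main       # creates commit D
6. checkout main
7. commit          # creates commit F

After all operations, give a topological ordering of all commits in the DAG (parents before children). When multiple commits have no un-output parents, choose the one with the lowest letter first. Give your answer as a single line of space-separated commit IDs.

After op 1 (branch): HEAD=main@A [fix=A main=A]
After op 2 (commit): HEAD=main@C [fix=A main=C]
After op 3 (commit): HEAD=main@J [fix=A main=J]
After op 4 (checkout): HEAD=fix@A [fix=A main=J]
After op 5 (merge): HEAD=fix@D [fix=D main=J]
After op 6 (checkout): HEAD=main@J [fix=D main=J]
After op 7 (commit): HEAD=main@F [fix=D main=F]
commit A: parents=[]
commit C: parents=['A']
commit D: parents=['A', 'J']
commit F: parents=['J']
commit J: parents=['C']

Answer: A C J D F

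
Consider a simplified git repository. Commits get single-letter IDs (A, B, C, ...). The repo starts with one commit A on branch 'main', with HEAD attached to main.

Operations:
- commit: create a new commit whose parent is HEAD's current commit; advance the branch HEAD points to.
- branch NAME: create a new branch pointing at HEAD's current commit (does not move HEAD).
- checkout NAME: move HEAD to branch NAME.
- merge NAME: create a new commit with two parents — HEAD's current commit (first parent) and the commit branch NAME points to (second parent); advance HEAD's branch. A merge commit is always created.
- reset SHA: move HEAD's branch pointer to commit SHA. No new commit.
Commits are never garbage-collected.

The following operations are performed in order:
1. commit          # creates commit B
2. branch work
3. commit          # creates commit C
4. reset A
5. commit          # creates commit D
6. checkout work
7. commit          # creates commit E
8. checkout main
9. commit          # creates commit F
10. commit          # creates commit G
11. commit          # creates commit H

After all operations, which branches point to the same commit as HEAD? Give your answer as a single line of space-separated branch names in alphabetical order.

After op 1 (commit): HEAD=main@B [main=B]
After op 2 (branch): HEAD=main@B [main=B work=B]
After op 3 (commit): HEAD=main@C [main=C work=B]
After op 4 (reset): HEAD=main@A [main=A work=B]
After op 5 (commit): HEAD=main@D [main=D work=B]
After op 6 (checkout): HEAD=work@B [main=D work=B]
After op 7 (commit): HEAD=work@E [main=D work=E]
After op 8 (checkout): HEAD=main@D [main=D work=E]
After op 9 (commit): HEAD=main@F [main=F work=E]
After op 10 (commit): HEAD=main@G [main=G work=E]
After op 11 (commit): HEAD=main@H [main=H work=E]

Answer: main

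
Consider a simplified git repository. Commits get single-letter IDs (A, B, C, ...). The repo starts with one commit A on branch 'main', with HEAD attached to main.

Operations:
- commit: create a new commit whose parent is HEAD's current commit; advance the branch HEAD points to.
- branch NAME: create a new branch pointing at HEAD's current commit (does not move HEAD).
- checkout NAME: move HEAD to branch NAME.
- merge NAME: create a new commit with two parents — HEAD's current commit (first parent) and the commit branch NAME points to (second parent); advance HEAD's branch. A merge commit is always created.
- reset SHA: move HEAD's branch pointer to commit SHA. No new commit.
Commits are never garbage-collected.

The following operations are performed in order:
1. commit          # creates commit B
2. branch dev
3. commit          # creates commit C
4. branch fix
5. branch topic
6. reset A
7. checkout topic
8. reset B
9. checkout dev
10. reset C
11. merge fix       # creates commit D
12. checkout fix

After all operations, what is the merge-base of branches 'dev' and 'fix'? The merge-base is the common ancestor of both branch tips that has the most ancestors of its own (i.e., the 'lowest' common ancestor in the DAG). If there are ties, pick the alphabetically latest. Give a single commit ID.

After op 1 (commit): HEAD=main@B [main=B]
After op 2 (branch): HEAD=main@B [dev=B main=B]
After op 3 (commit): HEAD=main@C [dev=B main=C]
After op 4 (branch): HEAD=main@C [dev=B fix=C main=C]
After op 5 (branch): HEAD=main@C [dev=B fix=C main=C topic=C]
After op 6 (reset): HEAD=main@A [dev=B fix=C main=A topic=C]
After op 7 (checkout): HEAD=topic@C [dev=B fix=C main=A topic=C]
After op 8 (reset): HEAD=topic@B [dev=B fix=C main=A topic=B]
After op 9 (checkout): HEAD=dev@B [dev=B fix=C main=A topic=B]
After op 10 (reset): HEAD=dev@C [dev=C fix=C main=A topic=B]
After op 11 (merge): HEAD=dev@D [dev=D fix=C main=A topic=B]
After op 12 (checkout): HEAD=fix@C [dev=D fix=C main=A topic=B]
ancestors(dev=D): ['A', 'B', 'C', 'D']
ancestors(fix=C): ['A', 'B', 'C']
common: ['A', 'B', 'C']

Answer: C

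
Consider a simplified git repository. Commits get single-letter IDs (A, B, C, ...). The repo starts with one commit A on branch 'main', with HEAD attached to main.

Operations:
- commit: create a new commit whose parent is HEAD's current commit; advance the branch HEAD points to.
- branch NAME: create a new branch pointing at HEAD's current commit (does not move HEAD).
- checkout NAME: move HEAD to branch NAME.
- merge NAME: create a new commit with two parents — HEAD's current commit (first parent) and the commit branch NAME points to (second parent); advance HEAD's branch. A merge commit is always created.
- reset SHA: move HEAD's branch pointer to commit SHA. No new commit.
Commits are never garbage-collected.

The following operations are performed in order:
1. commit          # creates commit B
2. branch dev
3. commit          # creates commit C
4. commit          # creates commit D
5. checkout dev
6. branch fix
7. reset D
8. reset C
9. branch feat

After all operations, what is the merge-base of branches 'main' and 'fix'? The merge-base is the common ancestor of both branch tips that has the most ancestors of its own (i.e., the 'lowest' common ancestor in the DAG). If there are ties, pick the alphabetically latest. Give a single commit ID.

Answer: B

Derivation:
After op 1 (commit): HEAD=main@B [main=B]
After op 2 (branch): HEAD=main@B [dev=B main=B]
After op 3 (commit): HEAD=main@C [dev=B main=C]
After op 4 (commit): HEAD=main@D [dev=B main=D]
After op 5 (checkout): HEAD=dev@B [dev=B main=D]
After op 6 (branch): HEAD=dev@B [dev=B fix=B main=D]
After op 7 (reset): HEAD=dev@D [dev=D fix=B main=D]
After op 8 (reset): HEAD=dev@C [dev=C fix=B main=D]
After op 9 (branch): HEAD=dev@C [dev=C feat=C fix=B main=D]
ancestors(main=D): ['A', 'B', 'C', 'D']
ancestors(fix=B): ['A', 'B']
common: ['A', 'B']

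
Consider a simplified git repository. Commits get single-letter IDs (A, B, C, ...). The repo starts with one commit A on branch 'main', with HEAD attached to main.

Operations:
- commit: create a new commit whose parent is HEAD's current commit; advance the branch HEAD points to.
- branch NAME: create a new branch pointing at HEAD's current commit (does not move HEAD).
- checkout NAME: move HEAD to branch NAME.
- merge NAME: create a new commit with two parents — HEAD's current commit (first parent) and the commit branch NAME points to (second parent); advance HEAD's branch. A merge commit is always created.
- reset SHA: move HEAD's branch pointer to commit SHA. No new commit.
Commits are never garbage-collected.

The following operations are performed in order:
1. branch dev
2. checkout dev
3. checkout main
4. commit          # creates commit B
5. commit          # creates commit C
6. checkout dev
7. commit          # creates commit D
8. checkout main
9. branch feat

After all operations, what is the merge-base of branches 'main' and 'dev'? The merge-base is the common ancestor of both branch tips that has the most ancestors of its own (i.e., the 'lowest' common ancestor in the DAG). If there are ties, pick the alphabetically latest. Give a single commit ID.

After op 1 (branch): HEAD=main@A [dev=A main=A]
After op 2 (checkout): HEAD=dev@A [dev=A main=A]
After op 3 (checkout): HEAD=main@A [dev=A main=A]
After op 4 (commit): HEAD=main@B [dev=A main=B]
After op 5 (commit): HEAD=main@C [dev=A main=C]
After op 6 (checkout): HEAD=dev@A [dev=A main=C]
After op 7 (commit): HEAD=dev@D [dev=D main=C]
After op 8 (checkout): HEAD=main@C [dev=D main=C]
After op 9 (branch): HEAD=main@C [dev=D feat=C main=C]
ancestors(main=C): ['A', 'B', 'C']
ancestors(dev=D): ['A', 'D']
common: ['A']

Answer: A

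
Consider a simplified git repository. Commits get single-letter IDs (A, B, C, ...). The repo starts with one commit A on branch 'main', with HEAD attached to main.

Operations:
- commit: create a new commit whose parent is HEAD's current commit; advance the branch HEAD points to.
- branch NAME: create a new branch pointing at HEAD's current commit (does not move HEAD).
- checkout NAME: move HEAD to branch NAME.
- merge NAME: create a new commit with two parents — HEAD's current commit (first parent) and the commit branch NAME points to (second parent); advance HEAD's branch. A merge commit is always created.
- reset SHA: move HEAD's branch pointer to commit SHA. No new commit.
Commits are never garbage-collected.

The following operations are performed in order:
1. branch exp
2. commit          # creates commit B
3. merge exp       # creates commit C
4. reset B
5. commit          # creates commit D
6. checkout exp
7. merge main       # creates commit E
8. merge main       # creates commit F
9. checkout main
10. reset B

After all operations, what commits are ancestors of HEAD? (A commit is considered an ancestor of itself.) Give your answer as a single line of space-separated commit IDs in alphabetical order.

After op 1 (branch): HEAD=main@A [exp=A main=A]
After op 2 (commit): HEAD=main@B [exp=A main=B]
After op 3 (merge): HEAD=main@C [exp=A main=C]
After op 4 (reset): HEAD=main@B [exp=A main=B]
After op 5 (commit): HEAD=main@D [exp=A main=D]
After op 6 (checkout): HEAD=exp@A [exp=A main=D]
After op 7 (merge): HEAD=exp@E [exp=E main=D]
After op 8 (merge): HEAD=exp@F [exp=F main=D]
After op 9 (checkout): HEAD=main@D [exp=F main=D]
After op 10 (reset): HEAD=main@B [exp=F main=B]

Answer: A B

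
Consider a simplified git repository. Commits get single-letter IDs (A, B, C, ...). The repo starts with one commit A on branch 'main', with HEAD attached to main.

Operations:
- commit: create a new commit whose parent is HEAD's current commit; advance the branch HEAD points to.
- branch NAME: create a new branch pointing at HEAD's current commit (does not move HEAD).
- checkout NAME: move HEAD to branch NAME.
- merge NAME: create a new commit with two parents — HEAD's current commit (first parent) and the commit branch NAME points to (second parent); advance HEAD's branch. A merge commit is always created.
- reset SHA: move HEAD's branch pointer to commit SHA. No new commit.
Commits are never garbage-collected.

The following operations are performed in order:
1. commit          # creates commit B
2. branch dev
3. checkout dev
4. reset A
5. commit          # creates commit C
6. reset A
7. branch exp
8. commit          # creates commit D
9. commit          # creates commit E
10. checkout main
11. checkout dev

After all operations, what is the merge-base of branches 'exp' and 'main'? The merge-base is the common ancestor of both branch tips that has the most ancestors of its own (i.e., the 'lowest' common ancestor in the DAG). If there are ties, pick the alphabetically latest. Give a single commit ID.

Answer: A

Derivation:
After op 1 (commit): HEAD=main@B [main=B]
After op 2 (branch): HEAD=main@B [dev=B main=B]
After op 3 (checkout): HEAD=dev@B [dev=B main=B]
After op 4 (reset): HEAD=dev@A [dev=A main=B]
After op 5 (commit): HEAD=dev@C [dev=C main=B]
After op 6 (reset): HEAD=dev@A [dev=A main=B]
After op 7 (branch): HEAD=dev@A [dev=A exp=A main=B]
After op 8 (commit): HEAD=dev@D [dev=D exp=A main=B]
After op 9 (commit): HEAD=dev@E [dev=E exp=A main=B]
After op 10 (checkout): HEAD=main@B [dev=E exp=A main=B]
After op 11 (checkout): HEAD=dev@E [dev=E exp=A main=B]
ancestors(exp=A): ['A']
ancestors(main=B): ['A', 'B']
common: ['A']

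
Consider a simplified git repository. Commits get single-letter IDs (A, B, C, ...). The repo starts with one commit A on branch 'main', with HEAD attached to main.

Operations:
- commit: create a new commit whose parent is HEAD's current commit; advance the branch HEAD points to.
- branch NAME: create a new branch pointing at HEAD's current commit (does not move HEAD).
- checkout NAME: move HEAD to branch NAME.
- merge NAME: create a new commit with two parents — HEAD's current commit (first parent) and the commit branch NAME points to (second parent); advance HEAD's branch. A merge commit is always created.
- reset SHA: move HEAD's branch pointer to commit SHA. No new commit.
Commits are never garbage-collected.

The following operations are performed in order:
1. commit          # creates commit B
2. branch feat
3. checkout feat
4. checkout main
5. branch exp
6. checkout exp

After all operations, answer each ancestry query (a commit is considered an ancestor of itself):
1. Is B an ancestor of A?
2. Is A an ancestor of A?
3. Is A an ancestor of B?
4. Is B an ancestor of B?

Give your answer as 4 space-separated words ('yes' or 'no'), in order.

Answer: no yes yes yes

Derivation:
After op 1 (commit): HEAD=main@B [main=B]
After op 2 (branch): HEAD=main@B [feat=B main=B]
After op 3 (checkout): HEAD=feat@B [feat=B main=B]
After op 4 (checkout): HEAD=main@B [feat=B main=B]
After op 5 (branch): HEAD=main@B [exp=B feat=B main=B]
After op 6 (checkout): HEAD=exp@B [exp=B feat=B main=B]
ancestors(A) = {A}; B in? no
ancestors(A) = {A}; A in? yes
ancestors(B) = {A,B}; A in? yes
ancestors(B) = {A,B}; B in? yes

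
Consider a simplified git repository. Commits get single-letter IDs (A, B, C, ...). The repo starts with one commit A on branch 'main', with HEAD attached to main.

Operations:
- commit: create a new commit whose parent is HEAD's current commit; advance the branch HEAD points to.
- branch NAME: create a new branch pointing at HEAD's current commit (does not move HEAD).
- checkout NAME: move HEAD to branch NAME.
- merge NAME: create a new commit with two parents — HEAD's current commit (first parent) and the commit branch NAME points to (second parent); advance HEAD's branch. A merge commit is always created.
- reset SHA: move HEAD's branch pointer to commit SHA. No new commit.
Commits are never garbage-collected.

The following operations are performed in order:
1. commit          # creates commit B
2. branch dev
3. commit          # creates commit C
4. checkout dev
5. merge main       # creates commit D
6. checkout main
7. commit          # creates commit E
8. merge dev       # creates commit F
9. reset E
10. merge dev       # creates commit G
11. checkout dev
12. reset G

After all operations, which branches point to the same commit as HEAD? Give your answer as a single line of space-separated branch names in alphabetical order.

After op 1 (commit): HEAD=main@B [main=B]
After op 2 (branch): HEAD=main@B [dev=B main=B]
After op 3 (commit): HEAD=main@C [dev=B main=C]
After op 4 (checkout): HEAD=dev@B [dev=B main=C]
After op 5 (merge): HEAD=dev@D [dev=D main=C]
After op 6 (checkout): HEAD=main@C [dev=D main=C]
After op 7 (commit): HEAD=main@E [dev=D main=E]
After op 8 (merge): HEAD=main@F [dev=D main=F]
After op 9 (reset): HEAD=main@E [dev=D main=E]
After op 10 (merge): HEAD=main@G [dev=D main=G]
After op 11 (checkout): HEAD=dev@D [dev=D main=G]
After op 12 (reset): HEAD=dev@G [dev=G main=G]

Answer: dev main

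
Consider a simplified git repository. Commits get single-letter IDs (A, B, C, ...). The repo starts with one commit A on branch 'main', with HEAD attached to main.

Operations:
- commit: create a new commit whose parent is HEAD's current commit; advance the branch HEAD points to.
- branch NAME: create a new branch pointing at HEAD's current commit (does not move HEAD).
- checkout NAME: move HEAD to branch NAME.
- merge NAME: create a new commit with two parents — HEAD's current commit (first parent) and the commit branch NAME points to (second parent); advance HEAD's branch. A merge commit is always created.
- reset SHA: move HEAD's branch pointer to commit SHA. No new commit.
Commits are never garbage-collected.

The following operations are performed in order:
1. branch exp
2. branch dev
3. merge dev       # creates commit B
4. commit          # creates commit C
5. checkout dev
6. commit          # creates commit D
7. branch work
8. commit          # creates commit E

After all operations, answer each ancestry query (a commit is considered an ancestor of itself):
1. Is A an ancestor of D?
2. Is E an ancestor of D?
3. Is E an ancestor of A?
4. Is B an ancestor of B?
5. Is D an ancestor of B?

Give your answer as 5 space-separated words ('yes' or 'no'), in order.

After op 1 (branch): HEAD=main@A [exp=A main=A]
After op 2 (branch): HEAD=main@A [dev=A exp=A main=A]
After op 3 (merge): HEAD=main@B [dev=A exp=A main=B]
After op 4 (commit): HEAD=main@C [dev=A exp=A main=C]
After op 5 (checkout): HEAD=dev@A [dev=A exp=A main=C]
After op 6 (commit): HEAD=dev@D [dev=D exp=A main=C]
After op 7 (branch): HEAD=dev@D [dev=D exp=A main=C work=D]
After op 8 (commit): HEAD=dev@E [dev=E exp=A main=C work=D]
ancestors(D) = {A,D}; A in? yes
ancestors(D) = {A,D}; E in? no
ancestors(A) = {A}; E in? no
ancestors(B) = {A,B}; B in? yes
ancestors(B) = {A,B}; D in? no

Answer: yes no no yes no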